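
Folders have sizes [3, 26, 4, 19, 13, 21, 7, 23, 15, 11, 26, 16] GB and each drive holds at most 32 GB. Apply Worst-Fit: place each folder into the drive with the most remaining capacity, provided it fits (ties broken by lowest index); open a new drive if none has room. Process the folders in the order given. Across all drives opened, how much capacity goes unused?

3 GB → drive 1 (remaining 29 GB)
26 GB → drive 1 (remaining 3 GB)
4 GB → drive 2 (remaining 28 GB)
19 GB → drive 2 (remaining 9 GB)
13 GB → drive 3 (remaining 19 GB)
21 GB → drive 4 (remaining 11 GB)
7 GB → drive 3 (remaining 12 GB)
23 GB → drive 5 (remaining 9 GB)
15 GB → drive 6 (remaining 17 GB)
11 GB → drive 6 (remaining 6 GB)
26 GB → drive 7 (remaining 6 GB)
16 GB → drive 8 (remaining 16 GB)
8 drives × 32 GB = 256 GB; used 184 GB; unused 72 GB.

72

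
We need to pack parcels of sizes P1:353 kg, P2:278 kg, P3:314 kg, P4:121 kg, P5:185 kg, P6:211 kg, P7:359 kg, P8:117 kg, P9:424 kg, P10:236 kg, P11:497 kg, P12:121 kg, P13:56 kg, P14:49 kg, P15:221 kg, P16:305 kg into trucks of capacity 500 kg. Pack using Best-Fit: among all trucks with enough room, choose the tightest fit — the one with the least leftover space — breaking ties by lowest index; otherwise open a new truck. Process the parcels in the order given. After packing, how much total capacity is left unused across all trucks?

P1 (353 kg) → truck 1 (remaining 147 kg)
P2 (278 kg) → truck 2 (remaining 222 kg)
P3 (314 kg) → truck 3 (remaining 186 kg)
P4 (121 kg) → truck 1 (remaining 26 kg)
P5 (185 kg) → truck 3 (remaining 1 kg)
P6 (211 kg) → truck 2 (remaining 11 kg)
P7 (359 kg) → truck 4 (remaining 141 kg)
P8 (117 kg) → truck 4 (remaining 24 kg)
P9 (424 kg) → truck 5 (remaining 76 kg)
P10 (236 kg) → truck 6 (remaining 264 kg)
P11 (497 kg) → truck 7 (remaining 3 kg)
P12 (121 kg) → truck 6 (remaining 143 kg)
P13 (56 kg) → truck 5 (remaining 20 kg)
P14 (49 kg) → truck 6 (remaining 94 kg)
P15 (221 kg) → truck 8 (remaining 279 kg)
P16 (305 kg) → truck 9 (remaining 195 kg)
9 trucks × 500 kg = 4500 kg; used 3847 kg; unused 653 kg.

653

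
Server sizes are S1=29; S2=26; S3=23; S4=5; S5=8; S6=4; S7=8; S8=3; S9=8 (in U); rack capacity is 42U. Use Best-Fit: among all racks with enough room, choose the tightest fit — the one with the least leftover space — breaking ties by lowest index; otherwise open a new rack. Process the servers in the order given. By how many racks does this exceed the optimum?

Best-Fit: [29,5,8] [26,4,8,3] [23,8] → 3 racks.
Total size 114U; any packing needs at least ⌈114/42⌉ = 3 racks.
So 3 is already optimal.

0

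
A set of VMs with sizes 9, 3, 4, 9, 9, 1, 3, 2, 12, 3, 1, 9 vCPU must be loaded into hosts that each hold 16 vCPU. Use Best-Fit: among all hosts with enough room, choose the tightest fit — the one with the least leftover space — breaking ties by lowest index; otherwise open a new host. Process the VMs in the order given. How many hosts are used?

5

Put 9 vCPU in host 1; 7 vCPU remain.
Put 3 vCPU in host 1; 4 vCPU remain.
Put 4 vCPU in host 1; 0 vCPU remain.
Put 9 vCPU in host 2; 7 vCPU remain.
Put 9 vCPU in host 3; 7 vCPU remain.
Put 1 vCPU in host 2; 6 vCPU remain.
Put 3 vCPU in host 2; 3 vCPU remain.
Put 2 vCPU in host 2; 1 vCPU remain.
Put 12 vCPU in host 4; 4 vCPU remain.
Put 3 vCPU in host 4; 1 vCPU remain.
Put 1 vCPU in host 2; 0 vCPU remain.
Put 9 vCPU in host 5; 7 vCPU remain.
Final hosts: [9,3,4] [9,1,3,2,1] [9] [12,3] [9].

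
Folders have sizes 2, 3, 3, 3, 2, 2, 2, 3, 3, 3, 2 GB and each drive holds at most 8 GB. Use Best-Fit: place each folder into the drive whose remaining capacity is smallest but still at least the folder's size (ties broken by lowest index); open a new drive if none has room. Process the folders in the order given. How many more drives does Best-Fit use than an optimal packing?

0

Best-Fit: [2,3,3] [3,2,2] [2,3,3] [3,2] → 4 drives.
Total size 28 GB; any packing needs at least ⌈28/8⌉ = 4 drives.
So 4 is already optimal.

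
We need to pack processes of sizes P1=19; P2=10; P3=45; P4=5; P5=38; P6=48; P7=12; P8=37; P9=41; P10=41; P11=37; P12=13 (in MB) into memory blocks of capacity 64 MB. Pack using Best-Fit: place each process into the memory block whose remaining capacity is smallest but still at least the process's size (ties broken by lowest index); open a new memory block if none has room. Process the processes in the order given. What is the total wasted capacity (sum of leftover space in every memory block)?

Put P1 (19 MB) in memory block 1; 45 MB remain.
Put P2 (10 MB) in memory block 1; 35 MB remain.
Put P3 (45 MB) in memory block 2; 19 MB remain.
Put P4 (5 MB) in memory block 2; 14 MB remain.
Put P5 (38 MB) in memory block 3; 26 MB remain.
Put P6 (48 MB) in memory block 4; 16 MB remain.
Put P7 (12 MB) in memory block 2; 2 MB remain.
Put P8 (37 MB) in memory block 5; 27 MB remain.
Put P9 (41 MB) in memory block 6; 23 MB remain.
Put P10 (41 MB) in memory block 7; 23 MB remain.
Put P11 (37 MB) in memory block 8; 27 MB remain.
Put P12 (13 MB) in memory block 4; 3 MB remain.
8 memory blocks × 64 MB = 512 MB; used 346 MB; unused 166 MB.

166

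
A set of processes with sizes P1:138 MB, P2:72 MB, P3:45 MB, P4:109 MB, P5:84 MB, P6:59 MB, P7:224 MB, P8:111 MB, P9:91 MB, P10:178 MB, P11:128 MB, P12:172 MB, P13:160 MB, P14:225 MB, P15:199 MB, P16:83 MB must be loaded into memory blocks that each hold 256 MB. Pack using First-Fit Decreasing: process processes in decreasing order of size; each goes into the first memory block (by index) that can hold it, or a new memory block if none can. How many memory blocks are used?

Sorted descending: 225, 224, 199, 178, 172, 160, 138, 128, 111, 109, 91, 84, 83, 72, 59, 45.
Put 225 MB in memory block 1; 31 MB remain.
Put 224 MB in memory block 2; 32 MB remain.
Put 199 MB in memory block 3; 57 MB remain.
Put 178 MB in memory block 4; 78 MB remain.
Put 172 MB in memory block 5; 84 MB remain.
Put 160 MB in memory block 6; 96 MB remain.
Put 138 MB in memory block 7; 118 MB remain.
Put 128 MB in memory block 8; 128 MB remain.
Put 111 MB in memory block 7; 7 MB remain.
Put 109 MB in memory block 8; 19 MB remain.
Put 91 MB in memory block 6; 5 MB remain.
Put 84 MB in memory block 5; 0 MB remain.
Put 83 MB in memory block 9; 173 MB remain.
Put 72 MB in memory block 4; 6 MB remain.
Put 59 MB in memory block 9; 114 MB remain.
Put 45 MB in memory block 3; 12 MB remain.

9 memory blocks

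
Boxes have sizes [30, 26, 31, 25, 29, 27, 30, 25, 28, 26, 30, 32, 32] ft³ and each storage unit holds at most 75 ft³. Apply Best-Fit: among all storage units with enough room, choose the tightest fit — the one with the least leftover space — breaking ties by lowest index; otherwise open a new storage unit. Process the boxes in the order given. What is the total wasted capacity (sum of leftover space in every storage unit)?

Put 30 ft³ in storage unit 1; 45 ft³ remain.
Put 26 ft³ in storage unit 1; 19 ft³ remain.
Put 31 ft³ in storage unit 2; 44 ft³ remain.
Put 25 ft³ in storage unit 2; 19 ft³ remain.
Put 29 ft³ in storage unit 3; 46 ft³ remain.
Put 27 ft³ in storage unit 3; 19 ft³ remain.
Put 30 ft³ in storage unit 4; 45 ft³ remain.
Put 25 ft³ in storage unit 4; 20 ft³ remain.
Put 28 ft³ in storage unit 5; 47 ft³ remain.
Put 26 ft³ in storage unit 5; 21 ft³ remain.
Put 30 ft³ in storage unit 6; 45 ft³ remain.
Put 32 ft³ in storage unit 6; 13 ft³ remain.
Put 32 ft³ in storage unit 7; 43 ft³ remain.
7 storage units × 75 ft³ = 525 ft³; used 371 ft³; unused 154 ft³.

154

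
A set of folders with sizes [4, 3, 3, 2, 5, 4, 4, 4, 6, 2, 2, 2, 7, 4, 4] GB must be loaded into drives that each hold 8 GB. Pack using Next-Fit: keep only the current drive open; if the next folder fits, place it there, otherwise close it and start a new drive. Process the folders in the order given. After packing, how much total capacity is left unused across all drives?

drive 1: place 4 GB, 4 GB left
drive 1: place 3 GB, 1 GB left
drive 2: place 3 GB, 5 GB left
drive 2: place 2 GB, 3 GB left
drive 3: place 5 GB, 3 GB left
drive 4: place 4 GB, 4 GB left
drive 4: place 4 GB, 0 GB left
drive 5: place 4 GB, 4 GB left
drive 6: place 6 GB, 2 GB left
drive 6: place 2 GB, 0 GB left
drive 7: place 2 GB, 6 GB left
drive 7: place 2 GB, 4 GB left
drive 8: place 7 GB, 1 GB left
drive 9: place 4 GB, 4 GB left
drive 9: place 4 GB, 0 GB left
9 drives × 8 GB = 72 GB; used 56 GB; unused 16 GB.

16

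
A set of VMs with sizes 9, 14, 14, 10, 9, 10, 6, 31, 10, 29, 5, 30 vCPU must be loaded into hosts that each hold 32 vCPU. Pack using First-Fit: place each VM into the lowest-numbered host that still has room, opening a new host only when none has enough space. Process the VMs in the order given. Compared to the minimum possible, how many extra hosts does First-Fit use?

First-Fit: [9,14,9] [14,10,6] [10,10,5] [31] [29] [30] → 6 hosts.
Total size 177 vCPU; any packing needs at least ⌈177/32⌉ = 6 hosts.
So 6 is already optimal.

0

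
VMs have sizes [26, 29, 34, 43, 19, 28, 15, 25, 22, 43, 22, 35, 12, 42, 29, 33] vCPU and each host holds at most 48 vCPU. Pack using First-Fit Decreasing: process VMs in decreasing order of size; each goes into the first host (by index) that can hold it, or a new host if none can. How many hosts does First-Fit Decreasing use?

Sorted descending: 43, 43, 42, 35, 34, 33, 29, 29, 28, 26, 25, 22, 22, 19, 15, 12.
host 1: place 43 vCPU, 5 vCPU left
host 2: place 43 vCPU, 5 vCPU left
host 3: place 42 vCPU, 6 vCPU left
host 4: place 35 vCPU, 13 vCPU left
host 5: place 34 vCPU, 14 vCPU left
host 6: place 33 vCPU, 15 vCPU left
host 7: place 29 vCPU, 19 vCPU left
host 8: place 29 vCPU, 19 vCPU left
host 9: place 28 vCPU, 20 vCPU left
host 10: place 26 vCPU, 22 vCPU left
host 11: place 25 vCPU, 23 vCPU left
host 10: place 22 vCPU, 0 vCPU left
host 11: place 22 vCPU, 1 vCPU left
host 7: place 19 vCPU, 0 vCPU left
host 6: place 15 vCPU, 0 vCPU left
host 4: place 12 vCPU, 1 vCPU left

11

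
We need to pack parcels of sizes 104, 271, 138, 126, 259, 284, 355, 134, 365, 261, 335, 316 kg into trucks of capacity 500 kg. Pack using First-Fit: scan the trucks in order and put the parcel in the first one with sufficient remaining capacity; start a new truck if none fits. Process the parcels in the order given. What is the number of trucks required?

9 trucks

104 kg → truck 1 (remaining 396 kg)
271 kg → truck 1 (remaining 125 kg)
138 kg → truck 2 (remaining 362 kg)
126 kg → truck 2 (remaining 236 kg)
259 kg → truck 3 (remaining 241 kg)
284 kg → truck 4 (remaining 216 kg)
355 kg → truck 5 (remaining 145 kg)
134 kg → truck 2 (remaining 102 kg)
365 kg → truck 6 (remaining 135 kg)
261 kg → truck 7 (remaining 239 kg)
335 kg → truck 8 (remaining 165 kg)
316 kg → truck 9 (remaining 184 kg)
Final trucks: [104,271] [138,126,134] [259] [284] [355] [365] [261] [335] [316].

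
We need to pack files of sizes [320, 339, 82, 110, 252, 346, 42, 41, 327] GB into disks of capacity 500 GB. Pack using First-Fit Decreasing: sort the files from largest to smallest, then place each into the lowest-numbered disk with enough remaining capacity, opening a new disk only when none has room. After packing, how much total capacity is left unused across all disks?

641

Sorted descending: 346, 339, 327, 320, 252, 110, 82, 42, 41.
346 GB → disk 1 (remaining 154 GB)
339 GB → disk 2 (remaining 161 GB)
327 GB → disk 3 (remaining 173 GB)
320 GB → disk 4 (remaining 180 GB)
252 GB → disk 5 (remaining 248 GB)
110 GB → disk 1 (remaining 44 GB)
82 GB → disk 2 (remaining 79 GB)
42 GB → disk 1 (remaining 2 GB)
41 GB → disk 2 (remaining 38 GB)
5 disks × 500 GB = 2500 GB; used 1859 GB; unused 641 GB.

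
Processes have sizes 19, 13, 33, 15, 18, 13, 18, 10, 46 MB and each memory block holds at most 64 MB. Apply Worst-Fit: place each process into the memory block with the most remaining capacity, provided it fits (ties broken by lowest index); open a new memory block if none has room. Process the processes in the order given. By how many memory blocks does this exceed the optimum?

1

Worst-Fit: [19,13,15,13] [33,18] [18,10] [46] → 4 memory blocks.
Total size 185 MB; any packing needs at least ⌈185/64⌉ = 3 memory blocks.
An optimal packing achieves that bound: [46,18] [33,19,10] [18,15,13,13] → 3 memory blocks.
Excess: 4 − 3 = 1.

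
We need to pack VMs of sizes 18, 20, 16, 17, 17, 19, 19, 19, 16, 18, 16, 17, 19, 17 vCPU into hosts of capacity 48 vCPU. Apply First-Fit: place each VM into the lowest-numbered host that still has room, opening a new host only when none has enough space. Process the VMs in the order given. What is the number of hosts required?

Put 18 vCPU in host 1; 30 vCPU remain.
Put 20 vCPU in host 1; 10 vCPU remain.
Put 16 vCPU in host 2; 32 vCPU remain.
Put 17 vCPU in host 2; 15 vCPU remain.
Put 17 vCPU in host 3; 31 vCPU remain.
Put 19 vCPU in host 3; 12 vCPU remain.
Put 19 vCPU in host 4; 29 vCPU remain.
Put 19 vCPU in host 4; 10 vCPU remain.
Put 16 vCPU in host 5; 32 vCPU remain.
Put 18 vCPU in host 5; 14 vCPU remain.
Put 16 vCPU in host 6; 32 vCPU remain.
Put 17 vCPU in host 6; 15 vCPU remain.
Put 19 vCPU in host 7; 29 vCPU remain.
Put 17 vCPU in host 7; 12 vCPU remain.

7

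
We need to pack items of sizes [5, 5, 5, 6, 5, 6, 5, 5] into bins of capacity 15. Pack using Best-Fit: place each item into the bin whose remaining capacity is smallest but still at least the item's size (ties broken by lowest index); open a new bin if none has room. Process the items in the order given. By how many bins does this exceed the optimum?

1

Best-Fit: [5,5,5] [6,5] [6,5] [5] → 4 bins.
Total size 42; any packing needs at least ⌈42/15⌉ = 3 bins.
An optimal packing achieves that bound: [6,6] [5,5,5] [5,5,5] → 3 bins.
Excess: 4 − 3 = 1.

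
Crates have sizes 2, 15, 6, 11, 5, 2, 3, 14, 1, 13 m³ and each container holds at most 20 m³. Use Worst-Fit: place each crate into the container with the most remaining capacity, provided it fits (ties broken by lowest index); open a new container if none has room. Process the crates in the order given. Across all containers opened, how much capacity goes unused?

28

2 m³ → container 1 (remaining 18 m³)
15 m³ → container 1 (remaining 3 m³)
6 m³ → container 2 (remaining 14 m³)
11 m³ → container 2 (remaining 3 m³)
5 m³ → container 3 (remaining 15 m³)
2 m³ → container 3 (remaining 13 m³)
3 m³ → container 3 (remaining 10 m³)
14 m³ → container 4 (remaining 6 m³)
1 m³ → container 3 (remaining 9 m³)
13 m³ → container 5 (remaining 7 m³)
5 containers × 20 m³ = 100 m³; used 72 m³; unused 28 m³.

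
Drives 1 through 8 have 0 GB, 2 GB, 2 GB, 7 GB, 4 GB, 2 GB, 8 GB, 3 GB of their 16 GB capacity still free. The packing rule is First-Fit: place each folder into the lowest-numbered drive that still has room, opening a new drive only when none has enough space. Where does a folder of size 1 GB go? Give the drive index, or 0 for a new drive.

Drives with room: drive 2 (2 GB), drive 3 (2 GB), drive 4 (7 GB), drive 5 (4 GB), drive 6 (2 GB), drive 7 (8 GB), drive 8 (3 GB).
The first with room is drive 2.

2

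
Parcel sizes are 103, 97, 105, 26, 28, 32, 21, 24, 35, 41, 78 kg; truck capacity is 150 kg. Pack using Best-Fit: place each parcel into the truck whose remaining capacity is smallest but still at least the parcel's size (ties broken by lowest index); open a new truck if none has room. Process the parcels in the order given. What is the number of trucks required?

Put 103 kg in truck 1; 47 kg remain.
Put 97 kg in truck 2; 53 kg remain.
Put 105 kg in truck 3; 45 kg remain.
Put 26 kg in truck 3; 19 kg remain.
Put 28 kg in truck 1; 19 kg remain.
Put 32 kg in truck 2; 21 kg remain.
Put 21 kg in truck 2; 0 kg remain.
Put 24 kg in truck 4; 126 kg remain.
Put 35 kg in truck 4; 91 kg remain.
Put 41 kg in truck 4; 50 kg remain.
Put 78 kg in truck 5; 72 kg remain.

5 trucks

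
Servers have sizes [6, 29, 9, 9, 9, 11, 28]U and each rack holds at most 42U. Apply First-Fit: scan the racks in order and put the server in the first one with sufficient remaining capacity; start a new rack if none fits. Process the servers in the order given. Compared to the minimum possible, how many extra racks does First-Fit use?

0

First-Fit: [6,29] [9,9,9,11] [28] → 3 racks.
Total size 101U; any packing needs at least ⌈101/42⌉ = 3 racks.
So 3 is already optimal.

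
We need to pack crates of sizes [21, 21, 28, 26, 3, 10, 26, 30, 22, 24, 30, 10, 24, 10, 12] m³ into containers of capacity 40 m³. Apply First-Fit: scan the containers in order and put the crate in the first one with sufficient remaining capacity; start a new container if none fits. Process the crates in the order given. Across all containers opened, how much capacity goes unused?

103

Put 21 m³ in container 1; 19 m³ remain.
Put 21 m³ in container 2; 19 m³ remain.
Put 28 m³ in container 3; 12 m³ remain.
Put 26 m³ in container 4; 14 m³ remain.
Put 3 m³ in container 1; 16 m³ remain.
Put 10 m³ in container 1; 6 m³ remain.
Put 26 m³ in container 5; 14 m³ remain.
Put 30 m³ in container 6; 10 m³ remain.
Put 22 m³ in container 7; 18 m³ remain.
Put 24 m³ in container 8; 16 m³ remain.
Put 30 m³ in container 9; 10 m³ remain.
Put 10 m³ in container 2; 9 m³ remain.
Put 24 m³ in container 10; 16 m³ remain.
Put 10 m³ in container 3; 2 m³ remain.
Put 12 m³ in container 4; 2 m³ remain.
10 containers × 40 m³ = 400 m³; used 297 m³; unused 103 m³.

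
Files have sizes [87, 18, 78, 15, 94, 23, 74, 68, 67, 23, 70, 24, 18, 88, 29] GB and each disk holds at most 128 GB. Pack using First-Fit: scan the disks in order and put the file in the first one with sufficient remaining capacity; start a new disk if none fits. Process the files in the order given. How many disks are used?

8

87 GB → disk 1 (remaining 41 GB)
18 GB → disk 1 (remaining 23 GB)
78 GB → disk 2 (remaining 50 GB)
15 GB → disk 1 (remaining 8 GB)
94 GB → disk 3 (remaining 34 GB)
23 GB → disk 2 (remaining 27 GB)
74 GB → disk 4 (remaining 54 GB)
68 GB → disk 5 (remaining 60 GB)
67 GB → disk 6 (remaining 61 GB)
23 GB → disk 2 (remaining 4 GB)
70 GB → disk 7 (remaining 58 GB)
24 GB → disk 3 (remaining 10 GB)
18 GB → disk 4 (remaining 36 GB)
88 GB → disk 8 (remaining 40 GB)
29 GB → disk 4 (remaining 7 GB)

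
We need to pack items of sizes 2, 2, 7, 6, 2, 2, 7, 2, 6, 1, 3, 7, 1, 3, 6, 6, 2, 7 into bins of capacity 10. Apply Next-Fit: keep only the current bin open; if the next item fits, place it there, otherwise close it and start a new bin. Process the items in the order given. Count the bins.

9

bin 1: place 2, 8 left
bin 1: place 2, 6 left
bin 2: place 7, 3 left
bin 3: place 6, 4 left
bin 3: place 2, 2 left
bin 3: place 2, 0 left
bin 4: place 7, 3 left
bin 4: place 2, 1 left
bin 5: place 6, 4 left
bin 5: place 1, 3 left
bin 5: place 3, 0 left
bin 6: place 7, 3 left
bin 6: place 1, 2 left
bin 7: place 3, 7 left
bin 7: place 6, 1 left
bin 8: place 6, 4 left
bin 8: place 2, 2 left
bin 9: place 7, 3 left
Final bins: [2,2] [7] [6,2,2] [7,2] [6,1,3] [7,1] [3,6] [6,2] [7].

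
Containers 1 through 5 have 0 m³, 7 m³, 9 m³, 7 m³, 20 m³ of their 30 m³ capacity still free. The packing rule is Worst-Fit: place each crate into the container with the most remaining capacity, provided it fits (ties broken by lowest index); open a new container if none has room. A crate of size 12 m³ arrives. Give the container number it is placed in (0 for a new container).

5

Containers with room: container 5 (20 m³).
Most room is container 5 with 20 m³ free.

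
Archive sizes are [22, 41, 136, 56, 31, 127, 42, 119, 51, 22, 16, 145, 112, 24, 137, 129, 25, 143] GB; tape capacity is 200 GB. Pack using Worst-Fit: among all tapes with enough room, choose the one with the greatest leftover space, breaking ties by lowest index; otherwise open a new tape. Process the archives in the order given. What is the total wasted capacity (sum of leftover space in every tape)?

22 GB → tape 1 (remaining 178 GB)
41 GB → tape 1 (remaining 137 GB)
136 GB → tape 1 (remaining 1 GB)
56 GB → tape 2 (remaining 144 GB)
31 GB → tape 2 (remaining 113 GB)
127 GB → tape 3 (remaining 73 GB)
42 GB → tape 2 (remaining 71 GB)
119 GB → tape 4 (remaining 81 GB)
51 GB → tape 4 (remaining 30 GB)
22 GB → tape 3 (remaining 51 GB)
16 GB → tape 2 (remaining 55 GB)
145 GB → tape 5 (remaining 55 GB)
112 GB → tape 6 (remaining 88 GB)
24 GB → tape 6 (remaining 64 GB)
137 GB → tape 7 (remaining 63 GB)
129 GB → tape 8 (remaining 71 GB)
25 GB → tape 8 (remaining 46 GB)
143 GB → tape 9 (remaining 57 GB)
9 tapes × 200 GB = 1800 GB; used 1378 GB; unused 422 GB.

422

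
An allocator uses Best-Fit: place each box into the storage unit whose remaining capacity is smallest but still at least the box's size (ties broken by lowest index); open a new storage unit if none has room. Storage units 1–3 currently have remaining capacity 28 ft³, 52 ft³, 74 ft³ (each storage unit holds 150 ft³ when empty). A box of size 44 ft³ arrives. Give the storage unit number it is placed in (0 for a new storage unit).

2

Storage units with room: storage unit 2 (52 ft³), storage unit 3 (74 ft³).
Tightest fit is storage unit 2 with 52 ft³ free.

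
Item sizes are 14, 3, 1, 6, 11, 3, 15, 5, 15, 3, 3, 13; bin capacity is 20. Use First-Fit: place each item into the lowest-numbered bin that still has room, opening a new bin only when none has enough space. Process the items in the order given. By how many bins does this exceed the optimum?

0

First-Fit: [14,3,1] [6,11,3] [15,5] [15,3] [3,13] → 5 bins.
Total size 92; any packing needs at least ⌈92/20⌉ = 5 bins.
So 5 is already optimal.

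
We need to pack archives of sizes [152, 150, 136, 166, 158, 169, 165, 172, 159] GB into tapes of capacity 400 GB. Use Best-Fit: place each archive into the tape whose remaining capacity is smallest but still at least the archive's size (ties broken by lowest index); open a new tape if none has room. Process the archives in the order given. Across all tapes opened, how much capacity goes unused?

tape 1: place 152 GB, 248 GB left
tape 1: place 150 GB, 98 GB left
tape 2: place 136 GB, 264 GB left
tape 2: place 166 GB, 98 GB left
tape 3: place 158 GB, 242 GB left
tape 3: place 169 GB, 73 GB left
tape 4: place 165 GB, 235 GB left
tape 4: place 172 GB, 63 GB left
tape 5: place 159 GB, 241 GB left
5 tapes × 400 GB = 2000 GB; used 1427 GB; unused 573 GB.

573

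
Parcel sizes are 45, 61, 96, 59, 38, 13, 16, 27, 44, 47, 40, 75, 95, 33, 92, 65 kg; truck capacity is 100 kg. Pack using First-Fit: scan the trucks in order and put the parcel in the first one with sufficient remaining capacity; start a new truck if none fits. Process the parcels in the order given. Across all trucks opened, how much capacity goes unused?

154

truck 1: place 45 kg, 55 kg left
truck 2: place 61 kg, 39 kg left
truck 3: place 96 kg, 4 kg left
truck 4: place 59 kg, 41 kg left
truck 1: place 38 kg, 17 kg left
truck 1: place 13 kg, 4 kg left
truck 2: place 16 kg, 23 kg left
truck 4: place 27 kg, 14 kg left
truck 5: place 44 kg, 56 kg left
truck 5: place 47 kg, 9 kg left
truck 6: place 40 kg, 60 kg left
truck 7: place 75 kg, 25 kg left
truck 8: place 95 kg, 5 kg left
truck 6: place 33 kg, 27 kg left
truck 9: place 92 kg, 8 kg left
truck 10: place 65 kg, 35 kg left
10 trucks × 100 kg = 1000 kg; used 846 kg; unused 154 kg.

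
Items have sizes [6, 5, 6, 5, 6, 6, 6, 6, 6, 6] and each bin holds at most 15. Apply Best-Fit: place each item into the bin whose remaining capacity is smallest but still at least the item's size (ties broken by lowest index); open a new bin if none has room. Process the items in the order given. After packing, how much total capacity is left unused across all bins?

17

6 → bin 1 (remaining 9)
5 → bin 1 (remaining 4)
6 → bin 2 (remaining 9)
5 → bin 2 (remaining 4)
6 → bin 3 (remaining 9)
6 → bin 3 (remaining 3)
6 → bin 4 (remaining 9)
6 → bin 4 (remaining 3)
6 → bin 5 (remaining 9)
6 → bin 5 (remaining 3)
5 bins × 15 = 75; used 58; unused 17.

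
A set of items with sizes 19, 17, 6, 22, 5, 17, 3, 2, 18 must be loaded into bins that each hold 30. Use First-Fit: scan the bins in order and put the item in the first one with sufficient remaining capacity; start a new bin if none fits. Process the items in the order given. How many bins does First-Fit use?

5

19 → bin 1 (remaining 11)
17 → bin 2 (remaining 13)
6 → bin 1 (remaining 5)
22 → bin 3 (remaining 8)
5 → bin 1 (remaining 0)
17 → bin 4 (remaining 13)
3 → bin 2 (remaining 10)
2 → bin 2 (remaining 8)
18 → bin 5 (remaining 12)
Final bins: [19,6,5] [17,3,2] [22] [17] [18].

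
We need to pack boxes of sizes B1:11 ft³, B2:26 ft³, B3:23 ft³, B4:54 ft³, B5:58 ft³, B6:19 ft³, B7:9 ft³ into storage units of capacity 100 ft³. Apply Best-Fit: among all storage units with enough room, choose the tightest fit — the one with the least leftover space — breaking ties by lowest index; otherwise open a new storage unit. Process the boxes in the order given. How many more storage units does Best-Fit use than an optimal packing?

Best-Fit: [11,26,23,19,9] [54] [58] → 3 storage units.
Total size 200 ft³; any packing needs at least ⌈200/100⌉ = 2 storage units.
An optimal packing achieves that bound: [58,23,19] [54,26,11,9] → 2 storage units.
Excess: 3 − 2 = 1.

1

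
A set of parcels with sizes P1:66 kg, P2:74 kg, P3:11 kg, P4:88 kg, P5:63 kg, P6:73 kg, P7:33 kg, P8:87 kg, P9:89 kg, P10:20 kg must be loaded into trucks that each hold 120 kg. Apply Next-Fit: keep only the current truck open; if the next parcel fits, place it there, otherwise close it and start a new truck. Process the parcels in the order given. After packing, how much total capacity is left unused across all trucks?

truck 1: place P1 (66 kg), 54 kg left
truck 2: place P2 (74 kg), 46 kg left
truck 2: place P3 (11 kg), 35 kg left
truck 3: place P4 (88 kg), 32 kg left
truck 4: place P5 (63 kg), 57 kg left
truck 5: place P6 (73 kg), 47 kg left
truck 5: place P7 (33 kg), 14 kg left
truck 6: place P8 (87 kg), 33 kg left
truck 7: place P9 (89 kg), 31 kg left
truck 7: place P10 (20 kg), 11 kg left
7 trucks × 120 kg = 840 kg; used 604 kg; unused 236 kg.

236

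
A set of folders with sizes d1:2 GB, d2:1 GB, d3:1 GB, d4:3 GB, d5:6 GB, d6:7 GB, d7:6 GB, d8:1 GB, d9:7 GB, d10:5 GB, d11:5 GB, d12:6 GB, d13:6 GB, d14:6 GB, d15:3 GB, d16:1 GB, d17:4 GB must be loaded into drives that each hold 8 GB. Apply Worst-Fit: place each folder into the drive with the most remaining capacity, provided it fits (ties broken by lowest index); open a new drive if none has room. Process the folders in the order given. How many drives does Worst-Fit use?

11 drives

Put d1 (2 GB) in drive 1; 6 GB remain.
Put d2 (1 GB) in drive 1; 5 GB remain.
Put d3 (1 GB) in drive 1; 4 GB remain.
Put d4 (3 GB) in drive 1; 1 GB remain.
Put d5 (6 GB) in drive 2; 2 GB remain.
Put d6 (7 GB) in drive 3; 1 GB remain.
Put d7 (6 GB) in drive 4; 2 GB remain.
Put d8 (1 GB) in drive 2; 1 GB remain.
Put d9 (7 GB) in drive 5; 1 GB remain.
Put d10 (5 GB) in drive 6; 3 GB remain.
Put d11 (5 GB) in drive 7; 3 GB remain.
Put d12 (6 GB) in drive 8; 2 GB remain.
Put d13 (6 GB) in drive 9; 2 GB remain.
Put d14 (6 GB) in drive 10; 2 GB remain.
Put d15 (3 GB) in drive 6; 0 GB remain.
Put d16 (1 GB) in drive 7; 2 GB remain.
Put d17 (4 GB) in drive 11; 4 GB remain.
Final drives: [2,1,1,3] [6,1] [7] [6] [7] [5,3] [5,1] [6] [6] [6] [4].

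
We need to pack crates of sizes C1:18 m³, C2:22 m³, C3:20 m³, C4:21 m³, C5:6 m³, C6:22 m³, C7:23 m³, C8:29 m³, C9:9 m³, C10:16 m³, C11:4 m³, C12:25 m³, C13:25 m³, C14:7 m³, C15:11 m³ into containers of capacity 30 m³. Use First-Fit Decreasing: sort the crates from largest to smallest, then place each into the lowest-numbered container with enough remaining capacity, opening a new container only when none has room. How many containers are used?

10 containers

Sorted descending: 29, 25, 25, 23, 22, 22, 21, 20, 18, 16, 11, 9, 7, 6, 4.
29 m³ → container 1 (remaining 1 m³)
25 m³ → container 2 (remaining 5 m³)
25 m³ → container 3 (remaining 5 m³)
23 m³ → container 4 (remaining 7 m³)
22 m³ → container 5 (remaining 8 m³)
22 m³ → container 6 (remaining 8 m³)
21 m³ → container 7 (remaining 9 m³)
20 m³ → container 8 (remaining 10 m³)
18 m³ → container 9 (remaining 12 m³)
16 m³ → container 10 (remaining 14 m³)
11 m³ → container 9 (remaining 1 m³)
9 m³ → container 7 (remaining 0 m³)
7 m³ → container 4 (remaining 0 m³)
6 m³ → container 5 (remaining 2 m³)
4 m³ → container 2 (remaining 1 m³)
Final containers: [29] [25,4] [25] [23,7] [22,6] [22] [21,9] [20] [18,11] [16].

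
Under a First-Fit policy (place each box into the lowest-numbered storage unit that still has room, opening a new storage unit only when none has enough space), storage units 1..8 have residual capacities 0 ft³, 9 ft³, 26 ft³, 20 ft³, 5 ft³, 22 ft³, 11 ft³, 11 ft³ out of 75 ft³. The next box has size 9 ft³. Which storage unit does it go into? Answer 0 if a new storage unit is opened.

2

Storage units with room: storage unit 2 (9 ft³), storage unit 3 (26 ft³), storage unit 4 (20 ft³), storage unit 6 (22 ft³), storage unit 7 (11 ft³), storage unit 8 (11 ft³).
The first with room is storage unit 2.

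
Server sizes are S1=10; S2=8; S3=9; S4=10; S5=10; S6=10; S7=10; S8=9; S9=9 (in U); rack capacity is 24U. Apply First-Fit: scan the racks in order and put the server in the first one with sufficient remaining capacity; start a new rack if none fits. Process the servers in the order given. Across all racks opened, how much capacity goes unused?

35

Put S1 (10U) in rack 1; 14U remain.
Put S2 (8U) in rack 1; 6U remain.
Put S3 (9U) in rack 2; 15U remain.
Put S4 (10U) in rack 2; 5U remain.
Put S5 (10U) in rack 3; 14U remain.
Put S6 (10U) in rack 3; 4U remain.
Put S7 (10U) in rack 4; 14U remain.
Put S8 (9U) in rack 4; 5U remain.
Put S9 (9U) in rack 5; 15U remain.
5 racks × 24U = 120U; used 85U; unused 35U.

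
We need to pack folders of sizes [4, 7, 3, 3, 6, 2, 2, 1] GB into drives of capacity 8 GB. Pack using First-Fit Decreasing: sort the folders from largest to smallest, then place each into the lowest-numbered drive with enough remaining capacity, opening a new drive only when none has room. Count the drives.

Sorted descending: 7, 6, 4, 3, 3, 2, 2, 1.
drive 1: place 7 GB, 1 GB left
drive 2: place 6 GB, 2 GB left
drive 3: place 4 GB, 4 GB left
drive 3: place 3 GB, 1 GB left
drive 4: place 3 GB, 5 GB left
drive 2: place 2 GB, 0 GB left
drive 4: place 2 GB, 3 GB left
drive 1: place 1 GB, 0 GB left
Final drives: [7,1] [6,2] [4,3] [3,2].

4 drives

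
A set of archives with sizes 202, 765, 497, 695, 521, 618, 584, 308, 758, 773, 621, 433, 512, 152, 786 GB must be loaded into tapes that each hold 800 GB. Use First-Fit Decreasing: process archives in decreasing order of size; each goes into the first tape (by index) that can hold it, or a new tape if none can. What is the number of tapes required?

12

Sorted descending: 786, 773, 765, 758, 695, 621, 618, 584, 521, 512, 497, 433, 308, 202, 152.
786 GB → tape 1 (remaining 14 GB)
773 GB → tape 2 (remaining 27 GB)
765 GB → tape 3 (remaining 35 GB)
758 GB → tape 4 (remaining 42 GB)
695 GB → tape 5 (remaining 105 GB)
621 GB → tape 6 (remaining 179 GB)
618 GB → tape 7 (remaining 182 GB)
584 GB → tape 8 (remaining 216 GB)
521 GB → tape 9 (remaining 279 GB)
512 GB → tape 10 (remaining 288 GB)
497 GB → tape 11 (remaining 303 GB)
433 GB → tape 12 (remaining 367 GB)
308 GB → tape 12 (remaining 59 GB)
202 GB → tape 8 (remaining 14 GB)
152 GB → tape 6 (remaining 27 GB)
Final tapes: [786] [773] [765] [758] [695] [621,152] [618] [584,202] [521] [512] [497] [433,308].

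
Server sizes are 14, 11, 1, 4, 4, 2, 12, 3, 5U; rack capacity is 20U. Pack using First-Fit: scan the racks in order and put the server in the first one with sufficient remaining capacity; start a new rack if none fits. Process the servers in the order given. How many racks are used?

3

14U → rack 1 (remaining 6U)
11U → rack 2 (remaining 9U)
1U → rack 1 (remaining 5U)
4U → rack 1 (remaining 1U)
4U → rack 2 (remaining 5U)
2U → rack 2 (remaining 3U)
12U → rack 3 (remaining 8U)
3U → rack 2 (remaining 0U)
5U → rack 3 (remaining 3U)
Final racks: [14,1,4] [11,4,2,3] [12,5].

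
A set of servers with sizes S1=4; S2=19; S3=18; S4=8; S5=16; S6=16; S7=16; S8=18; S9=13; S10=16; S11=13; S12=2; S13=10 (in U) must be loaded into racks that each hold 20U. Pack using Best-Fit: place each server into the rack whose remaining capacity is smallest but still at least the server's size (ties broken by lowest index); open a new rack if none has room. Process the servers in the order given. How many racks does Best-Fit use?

Put S1 (4U) in rack 1; 16U remain.
Put S2 (19U) in rack 2; 1U remain.
Put S3 (18U) in rack 3; 2U remain.
Put S4 (8U) in rack 1; 8U remain.
Put S5 (16U) in rack 4; 4U remain.
Put S6 (16U) in rack 5; 4U remain.
Put S7 (16U) in rack 6; 4U remain.
Put S8 (18U) in rack 7; 2U remain.
Put S9 (13U) in rack 8; 7U remain.
Put S10 (16U) in rack 9; 4U remain.
Put S11 (13U) in rack 10; 7U remain.
Put S12 (2U) in rack 3; 0U remain.
Put S13 (10U) in rack 11; 10U remain.

11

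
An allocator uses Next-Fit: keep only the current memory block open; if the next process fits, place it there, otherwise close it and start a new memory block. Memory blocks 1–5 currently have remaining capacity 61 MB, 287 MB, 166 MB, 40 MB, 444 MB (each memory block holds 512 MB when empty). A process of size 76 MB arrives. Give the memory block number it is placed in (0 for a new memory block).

5

Next-Fit only looks at memory block 5, which has 444 MB free.
76 MB fits there.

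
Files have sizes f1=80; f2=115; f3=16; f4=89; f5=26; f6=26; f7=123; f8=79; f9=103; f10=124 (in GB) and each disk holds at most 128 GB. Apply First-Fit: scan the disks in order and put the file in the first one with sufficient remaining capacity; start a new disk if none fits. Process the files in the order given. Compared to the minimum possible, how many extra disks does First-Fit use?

First-Fit: [80,16,26] [115] [89,26] [123] [79] [103] [124] → 7 disks.
Total size 781 GB; any packing needs at least ⌈781/128⌉ = 7 disks.
So 7 is already optimal.

0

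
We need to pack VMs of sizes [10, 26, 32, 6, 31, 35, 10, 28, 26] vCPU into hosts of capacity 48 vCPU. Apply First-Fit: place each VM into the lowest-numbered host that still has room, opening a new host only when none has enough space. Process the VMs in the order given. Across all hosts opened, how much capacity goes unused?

10 vCPU → host 1 (remaining 38 vCPU)
26 vCPU → host 1 (remaining 12 vCPU)
32 vCPU → host 2 (remaining 16 vCPU)
6 vCPU → host 1 (remaining 6 vCPU)
31 vCPU → host 3 (remaining 17 vCPU)
35 vCPU → host 4 (remaining 13 vCPU)
10 vCPU → host 2 (remaining 6 vCPU)
28 vCPU → host 5 (remaining 20 vCPU)
26 vCPU → host 6 (remaining 22 vCPU)
6 hosts × 48 vCPU = 288 vCPU; used 204 vCPU; unused 84 vCPU.

84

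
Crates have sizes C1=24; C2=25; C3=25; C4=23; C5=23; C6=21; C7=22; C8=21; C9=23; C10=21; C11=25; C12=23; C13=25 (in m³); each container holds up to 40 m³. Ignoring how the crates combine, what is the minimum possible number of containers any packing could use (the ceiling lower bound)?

8

Total size = 24 + 25 + 25 + 23 + 23 + 21 + 22 + 21 + 23 + 21 + 25 + 23 + 25 = 301 m³.
⌈301 / 40⌉ = 8.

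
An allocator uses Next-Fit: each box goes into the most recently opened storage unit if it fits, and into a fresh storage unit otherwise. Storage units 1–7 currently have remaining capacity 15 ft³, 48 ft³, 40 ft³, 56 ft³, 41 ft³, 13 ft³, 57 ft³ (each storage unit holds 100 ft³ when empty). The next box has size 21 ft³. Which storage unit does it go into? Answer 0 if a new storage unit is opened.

Next-Fit only looks at storage unit 7, which has 57 ft³ free.
21 ft³ fits there.

7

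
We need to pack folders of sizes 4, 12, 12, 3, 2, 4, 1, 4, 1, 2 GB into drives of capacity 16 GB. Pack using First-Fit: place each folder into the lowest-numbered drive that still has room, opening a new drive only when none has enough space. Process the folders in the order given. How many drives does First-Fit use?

3 drives

4 GB → drive 1 (remaining 12 GB)
12 GB → drive 1 (remaining 0 GB)
12 GB → drive 2 (remaining 4 GB)
3 GB → drive 2 (remaining 1 GB)
2 GB → drive 3 (remaining 14 GB)
4 GB → drive 3 (remaining 10 GB)
1 GB → drive 2 (remaining 0 GB)
4 GB → drive 3 (remaining 6 GB)
1 GB → drive 3 (remaining 5 GB)
2 GB → drive 3 (remaining 3 GB)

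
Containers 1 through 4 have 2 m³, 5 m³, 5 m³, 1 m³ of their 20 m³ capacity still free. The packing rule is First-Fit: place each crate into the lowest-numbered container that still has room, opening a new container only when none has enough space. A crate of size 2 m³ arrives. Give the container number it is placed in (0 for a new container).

Containers with room: container 1 (2 m³), container 2 (5 m³), container 3 (5 m³).
The first with room is container 1.

1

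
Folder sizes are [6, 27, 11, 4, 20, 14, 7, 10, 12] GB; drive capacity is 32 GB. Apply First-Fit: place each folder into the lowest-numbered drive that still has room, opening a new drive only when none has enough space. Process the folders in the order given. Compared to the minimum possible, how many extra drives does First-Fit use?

0

First-Fit: [6,11,4,7] [27] [20,10] [14,12] → 4 drives.
Total size 111 GB; any packing needs at least ⌈111/32⌉ = 4 drives.
So 4 is already optimal.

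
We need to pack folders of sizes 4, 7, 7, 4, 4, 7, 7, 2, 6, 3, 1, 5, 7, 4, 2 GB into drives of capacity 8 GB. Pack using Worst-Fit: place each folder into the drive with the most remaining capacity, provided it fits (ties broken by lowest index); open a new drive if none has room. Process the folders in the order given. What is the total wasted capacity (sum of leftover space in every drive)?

10

Put 4 GB in drive 1; 4 GB remain.
Put 7 GB in drive 2; 1 GB remain.
Put 7 GB in drive 3; 1 GB remain.
Put 4 GB in drive 1; 0 GB remain.
Put 4 GB in drive 4; 4 GB remain.
Put 7 GB in drive 5; 1 GB remain.
Put 7 GB in drive 6; 1 GB remain.
Put 2 GB in drive 4; 2 GB remain.
Put 6 GB in drive 7; 2 GB remain.
Put 3 GB in drive 8; 5 GB remain.
Put 1 GB in drive 8; 4 GB remain.
Put 5 GB in drive 9; 3 GB remain.
Put 7 GB in drive 10; 1 GB remain.
Put 4 GB in drive 8; 0 GB remain.
Put 2 GB in drive 9; 1 GB remain.
10 drives × 8 GB = 80 GB; used 70 GB; unused 10 GB.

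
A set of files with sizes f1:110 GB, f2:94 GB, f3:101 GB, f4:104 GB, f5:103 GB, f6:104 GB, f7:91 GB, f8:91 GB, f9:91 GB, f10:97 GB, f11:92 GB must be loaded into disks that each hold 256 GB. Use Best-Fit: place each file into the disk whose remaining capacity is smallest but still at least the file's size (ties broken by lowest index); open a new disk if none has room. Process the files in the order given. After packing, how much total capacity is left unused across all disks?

f1 (110 GB) → disk 1 (remaining 146 GB)
f2 (94 GB) → disk 1 (remaining 52 GB)
f3 (101 GB) → disk 2 (remaining 155 GB)
f4 (104 GB) → disk 2 (remaining 51 GB)
f5 (103 GB) → disk 3 (remaining 153 GB)
f6 (104 GB) → disk 3 (remaining 49 GB)
f7 (91 GB) → disk 4 (remaining 165 GB)
f8 (91 GB) → disk 4 (remaining 74 GB)
f9 (91 GB) → disk 5 (remaining 165 GB)
f10 (97 GB) → disk 5 (remaining 68 GB)
f11 (92 GB) → disk 6 (remaining 164 GB)
6 disks × 256 GB = 1536 GB; used 1078 GB; unused 458 GB.

458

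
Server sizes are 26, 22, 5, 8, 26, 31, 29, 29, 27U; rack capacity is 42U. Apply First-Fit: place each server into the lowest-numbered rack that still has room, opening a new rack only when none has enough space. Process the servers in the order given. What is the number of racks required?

7

26U → rack 1 (remaining 16U)
22U → rack 2 (remaining 20U)
5U → rack 1 (remaining 11U)
8U → rack 1 (remaining 3U)
26U → rack 3 (remaining 16U)
31U → rack 4 (remaining 11U)
29U → rack 5 (remaining 13U)
29U → rack 6 (remaining 13U)
27U → rack 7 (remaining 15U)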